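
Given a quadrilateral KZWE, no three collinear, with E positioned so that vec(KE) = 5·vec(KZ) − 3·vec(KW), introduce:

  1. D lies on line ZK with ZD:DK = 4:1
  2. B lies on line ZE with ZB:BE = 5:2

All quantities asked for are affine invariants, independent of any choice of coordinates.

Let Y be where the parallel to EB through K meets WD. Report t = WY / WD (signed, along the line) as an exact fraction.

t = 20/17

Choose coordinates K = (0, 0), Z = (1, 0), W = (0, 1), E = (5, -3).
1. D lies on line ZK with ZD:DK = 4:1 ⇒ D = (1/5, 0)
2. B lies on line ZE with ZB:BE = 5:2 ⇒ B = (27/7, -15/7)
through K parallel to EB: direction (-8/7, 6/7); meets WD at Y = (4/17, -3/17)
Y = W + t·(D−W) with t = 20/17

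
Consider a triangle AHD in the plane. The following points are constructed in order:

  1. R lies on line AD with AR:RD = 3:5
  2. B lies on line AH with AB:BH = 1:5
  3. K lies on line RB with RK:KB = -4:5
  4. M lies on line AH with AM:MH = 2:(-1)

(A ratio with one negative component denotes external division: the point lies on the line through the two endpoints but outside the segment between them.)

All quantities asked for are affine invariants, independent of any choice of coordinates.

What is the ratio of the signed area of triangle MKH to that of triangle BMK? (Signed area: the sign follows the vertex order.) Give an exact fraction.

Work in coordinates with A = (0, 0), H = (1, 0), D = (0, 1).
1. R lies on line AD with AR:RD = 3:5 ⇒ R = (0, 3/8)
2. B lies on line AH with AB:BH = 1:5 ⇒ B = (1/6, 0)
3. K lies on line RB with RK:KB = -4:5 ⇒ K = (-2/3, 15/8)
4. M lies on line AH with AM:MH = 2:(-1) ⇒ M = (2, 0)
2·[MKH] = 15/8, 2·[BMK] = 55/16
[MKH]:[BMK] = 15/8:55/16 = 6/11

[MKH]:[BMK] = 6/11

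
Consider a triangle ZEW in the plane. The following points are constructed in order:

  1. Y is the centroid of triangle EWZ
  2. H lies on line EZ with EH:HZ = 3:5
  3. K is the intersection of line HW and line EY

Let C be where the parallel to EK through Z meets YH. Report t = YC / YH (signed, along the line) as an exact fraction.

t = 8/3

Work in coordinates with Z = (0, 0), E = (1, 0), W = (0, 1).
1. Y is the centroid of triangle EWZ ⇒ Y = (1/3, 1/3)
2. H lies on line EZ with EH:HZ = 3:5 ⇒ H = (5/8, 0)
3. K is the intersection of line HW and line EY ⇒ K = (5/11, 3/11)
through Z parallel to EK: direction (-6/11, 3/11); meets YH at C = (10/9, -5/9)
C = Y + t·(H−Y) with t = 8/3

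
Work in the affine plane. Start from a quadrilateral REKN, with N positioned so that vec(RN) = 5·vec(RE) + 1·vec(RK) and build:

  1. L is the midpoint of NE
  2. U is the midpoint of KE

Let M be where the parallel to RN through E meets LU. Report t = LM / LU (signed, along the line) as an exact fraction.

t = -1/5

Choose coordinates R = (0, 0), E = (1, 0), K = (0, 1), N = (5, 1).
1. L is the midpoint of NE ⇒ L = (3, 1/2)
2. U is the midpoint of KE ⇒ U = (1/2, 1/2)
through E parallel to RN: direction (5, 1); meets LU at M = (7/2, 1/2)
M = L + t·(U−L) with t = -1/5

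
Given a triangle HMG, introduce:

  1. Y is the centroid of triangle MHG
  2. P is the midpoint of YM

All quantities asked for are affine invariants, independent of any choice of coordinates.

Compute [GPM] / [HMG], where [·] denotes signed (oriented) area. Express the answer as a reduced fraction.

[GPM]:[HMG] = 1/6

Assign H = (0, 0), M = (1, 0), G = (0, 1) — the answer is frame-independent, so this choice is without loss of generality.
1. Y is the centroid of triangle MHG ⇒ Y = (1/3, 1/3)
2. P is the midpoint of YM ⇒ P = (2/3, 1/6)
2·[GPM] = 1/6, 2·[HMG] = 1
[GPM]:[HMG] = 1/6:1 = 1/6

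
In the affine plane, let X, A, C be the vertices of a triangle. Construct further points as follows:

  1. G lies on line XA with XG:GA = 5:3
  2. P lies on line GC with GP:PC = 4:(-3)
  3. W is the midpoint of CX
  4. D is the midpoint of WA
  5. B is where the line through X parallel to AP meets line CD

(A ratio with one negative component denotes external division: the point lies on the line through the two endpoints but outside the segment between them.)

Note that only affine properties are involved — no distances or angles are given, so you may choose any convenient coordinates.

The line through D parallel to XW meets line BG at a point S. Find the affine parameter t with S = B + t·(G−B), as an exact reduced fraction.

t = 348/343

Work in coordinates with X = (0, 0), A = (1, 0), C = (0, 1).
1. G lies on line XA with XG:GA = 5:3 ⇒ G = (5/8, 0)
2. P lies on line GC with GP:PC = 4:(-3) ⇒ P = (-15/8, 4)
3. W is the midpoint of CX ⇒ W = (0, 1/2)
4. D is the midpoint of WA ⇒ D = (1/2, 1/4)
5. B is where the line through X parallel to AP meets line CD ⇒ B = (46/5, -64/5)
through D parallel to XW: direction (0, 1/2); meets BG at S = (1/2, 64/343)
S = B + t·(G−B) with t = 348/343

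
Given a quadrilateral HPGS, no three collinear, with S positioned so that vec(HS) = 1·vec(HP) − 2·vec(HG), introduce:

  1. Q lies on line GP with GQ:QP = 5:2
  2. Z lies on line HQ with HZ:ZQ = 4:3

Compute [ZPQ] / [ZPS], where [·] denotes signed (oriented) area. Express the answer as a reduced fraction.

Assign H = (0, 0), P = (1, 0), G = (0, 1), S = (1, -2) — the answer is frame-independent, so this choice is without loss of generality.
1. Q lies on line GP with GQ:QP = 5:2 ⇒ Q = (5/7, 2/7)
2. Z lies on line HQ with HZ:ZQ = 4:3 ⇒ Z = (20/49, 8/49)
2·[ZPQ] = 6/49, 2·[ZPS] = -58/49
[ZPQ]:[ZPS] = 6/49:-58/49 = -3/29

[ZPQ]:[ZPS] = -3/29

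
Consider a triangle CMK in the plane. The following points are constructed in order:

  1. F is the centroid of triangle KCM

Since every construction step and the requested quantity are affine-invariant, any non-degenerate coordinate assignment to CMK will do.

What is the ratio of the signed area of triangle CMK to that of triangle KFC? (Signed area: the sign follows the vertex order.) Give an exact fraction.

[CMK]:[KFC] = -3

Choose coordinates C = (0, 0), M = (1, 0), K = (0, 1).
1. F is the centroid of triangle KCM ⇒ F = (1/3, 1/3)
2·[CMK] = 1, 2·[KFC] = -1/3
[CMK]:[KFC] = 1:-1/3 = -3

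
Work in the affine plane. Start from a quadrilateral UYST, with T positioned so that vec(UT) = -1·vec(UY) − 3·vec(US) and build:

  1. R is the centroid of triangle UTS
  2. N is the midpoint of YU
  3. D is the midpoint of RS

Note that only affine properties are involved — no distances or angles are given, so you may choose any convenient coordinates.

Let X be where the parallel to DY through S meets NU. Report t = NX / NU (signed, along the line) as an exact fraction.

Assign U = (0, 0), Y = (1, 0), S = (0, 1), T = (-1, -3) — the answer is frame-independent, so this choice is without loss of generality.
1. R is the centroid of triangle UTS ⇒ R = (-1/3, -2/3)
2. N is the midpoint of YU ⇒ N = (1/2, 0)
3. D is the midpoint of RS ⇒ D = (-1/6, 1/6)
through S parallel to DY: direction (7/6, -1/6); meets NU at X = (7, 0)
X = N + t·(U−N) with t = -13

t = -13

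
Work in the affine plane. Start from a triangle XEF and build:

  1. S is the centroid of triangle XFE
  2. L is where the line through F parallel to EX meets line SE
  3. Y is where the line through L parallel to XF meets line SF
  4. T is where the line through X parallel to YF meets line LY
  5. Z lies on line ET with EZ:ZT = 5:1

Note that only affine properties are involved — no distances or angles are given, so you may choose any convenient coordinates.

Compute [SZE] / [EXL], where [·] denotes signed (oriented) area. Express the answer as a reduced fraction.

[SZE]:[EXL] = 5/9

Assign X = (0, 0), E = (1, 0), F = (0, 1) — the answer is frame-independent, so this choice is without loss of generality.
1. S is the centroid of triangle XFE ⇒ S = (1/3, 1/3)
2. L is where the line through F parallel to EX meets line SE ⇒ L = (-1, 1)
3. Y is where the line through L parallel to XF meets line SF ⇒ Y = (-1, 3)
4. T is where the line through X parallel to YF meets line LY ⇒ T = (-1, 2)
5. Z lies on line ET with EZ:ZT = 5:1 ⇒ Z = (-2/3, 5/3)
2·[SZE] = -5/9, 2·[EXL] = -1
[SZE]:[EXL] = -5/9:-1 = 5/9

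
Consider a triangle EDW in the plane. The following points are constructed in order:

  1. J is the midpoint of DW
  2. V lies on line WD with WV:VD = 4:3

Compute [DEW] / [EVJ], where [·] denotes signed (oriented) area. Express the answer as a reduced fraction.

[DEW]:[EVJ] = -14

Work in coordinates with E = (0, 0), D = (1, 0), W = (0, 1).
1. J is the midpoint of DW ⇒ J = (1/2, 1/2)
2. V lies on line WD with WV:VD = 4:3 ⇒ V = (4/7, 3/7)
2·[DEW] = -1, 2·[EVJ] = 1/14
[DEW]:[EVJ] = -1:1/14 = -14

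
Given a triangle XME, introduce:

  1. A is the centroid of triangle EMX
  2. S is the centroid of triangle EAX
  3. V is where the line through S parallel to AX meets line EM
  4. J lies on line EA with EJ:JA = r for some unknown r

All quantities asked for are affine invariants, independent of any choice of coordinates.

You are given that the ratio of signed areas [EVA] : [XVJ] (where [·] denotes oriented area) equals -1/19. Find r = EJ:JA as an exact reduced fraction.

Choose coordinates X = (0, 0), M = (1, 0), E = (0, 1).
1. A is the centroid of triangle EMX ⇒ A = (1/3, 1/3)
2. S is the centroid of triangle EAX ⇒ S = (1/9, 4/9)
3. V is where the line through S parallel to AX meets line EM ⇒ V = (1/3, 2/3)
4. With EJ:JA = r, write λ = r/(r+1) so J = E + λ·(A−E); J is affine-linear in λ
Every point depending on J is an affine combination of J and λ-independent points, so each such coordinate is linear in λ; the λ² term in each signed area is a multiple of (A−E)×(A−E) = 0, so 2·[EVA] and 2·[XVJ] are each linear in λ. Evaluating at λ=0 and λ=1:
  2·[EVA] = -1/9,   2·[XVJ] = -4/9·λ + 1/3
So [EVA]:[XVJ] = (-1/9) / (-4/9·λ + 1/3). Setting this equal to -1/19:
  -1/9 = -1/19·(-4/9·λ + 1/3)  ⇒  λ = -4
Then r = λ/(1−λ) = (-4)/(5) = -4/5. Check: with r = -4/5, J = (-4/3, 11/3) and [EVA]:[XVJ] = -1/19 as required.

r = -4/5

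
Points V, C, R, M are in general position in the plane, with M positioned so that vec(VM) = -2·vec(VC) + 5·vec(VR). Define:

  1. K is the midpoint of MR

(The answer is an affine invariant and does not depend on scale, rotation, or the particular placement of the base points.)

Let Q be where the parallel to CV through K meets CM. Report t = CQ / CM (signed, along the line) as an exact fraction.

t = 3/5

Assign V = (0, 0), C = (1, 0), R = (0, 1), M = (-2, 5) — the answer is frame-independent, so this choice is without loss of generality.
1. K is the midpoint of MR ⇒ K = (-1, 3)
through K parallel to CV: direction (-1, 0); meets CM at Q = (-4/5, 3)
Q = C + t·(M−C) with t = 3/5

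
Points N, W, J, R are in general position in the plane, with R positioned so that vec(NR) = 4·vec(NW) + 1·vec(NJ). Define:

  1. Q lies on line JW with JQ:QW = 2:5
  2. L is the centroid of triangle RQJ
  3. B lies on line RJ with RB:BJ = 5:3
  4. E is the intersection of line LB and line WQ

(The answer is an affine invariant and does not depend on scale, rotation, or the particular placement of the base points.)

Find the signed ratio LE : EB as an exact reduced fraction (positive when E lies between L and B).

Choose coordinates N = (0, 0), W = (1, 0), J = (0, 1), R = (4, 1).
1. Q lies on line JW with JQ:QW = 2:5 ⇒ Q = (2/7, 5/7)
2. L is the centroid of triangle RQJ ⇒ L = (10/7, 19/21)
3. B lies on line RJ with RB:BJ = 5:3 ⇒ B = (3/2, 1)
4. E is the intersection of line LB and line WQ ⇒ E = (6/7, 1/7)
E = L + t·(B−L) with t = -8, so LE:EB = t:(1−t) = -8:9

LE:EB = -8/9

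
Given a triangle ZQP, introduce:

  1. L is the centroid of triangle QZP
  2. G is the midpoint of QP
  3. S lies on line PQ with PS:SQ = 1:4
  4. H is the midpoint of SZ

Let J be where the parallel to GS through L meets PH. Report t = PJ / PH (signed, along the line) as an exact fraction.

t = 2/3

Work in coordinates with Z = (0, 0), Q = (1, 0), P = (0, 1).
1. L is the centroid of triangle QZP ⇒ L = (1/3, 1/3)
2. G is the midpoint of QP ⇒ G = (1/2, 1/2)
3. S lies on line PQ with PS:SQ = 1:4 ⇒ S = (1/5, 4/5)
4. H is the midpoint of SZ ⇒ H = (1/10, 2/5)
through L parallel to GS: direction (-3/10, 3/10); meets PH at J = (1/15, 3/5)
J = P + t·(H−P) with t = 2/3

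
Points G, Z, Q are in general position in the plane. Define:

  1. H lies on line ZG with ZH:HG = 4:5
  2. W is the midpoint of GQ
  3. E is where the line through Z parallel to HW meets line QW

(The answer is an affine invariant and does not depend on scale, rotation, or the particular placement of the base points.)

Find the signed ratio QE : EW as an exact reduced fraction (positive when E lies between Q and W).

Assign G = (0, 0), Z = (1, 0), Q = (0, 1) — the answer is frame-independent, so this choice is without loss of generality.
1. H lies on line ZG with ZH:HG = 4:5 ⇒ H = (5/9, 0)
2. W is the midpoint of GQ ⇒ W = (0, 1/2)
3. E is where the line through Z parallel to HW meets line QW ⇒ E = (0, 9/10)
E = Q + t·(W−Q) with t = 1/5, so QE:EW = t:(1−t) = 1/5:4/5

QE:EW = 1/4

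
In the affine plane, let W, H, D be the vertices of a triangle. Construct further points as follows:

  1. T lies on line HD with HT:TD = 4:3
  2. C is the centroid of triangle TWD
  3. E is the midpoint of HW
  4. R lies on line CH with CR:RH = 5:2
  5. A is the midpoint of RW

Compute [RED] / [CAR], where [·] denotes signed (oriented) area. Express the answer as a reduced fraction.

[RED]:[CAR] = -97/55

Assign W = (0, 0), H = (1, 0), D = (0, 1) — the answer is frame-independent, so this choice is without loss of generality.
1. T lies on line HD with HT:TD = 4:3 ⇒ T = (3/7, 4/7)
2. C is the centroid of triangle TWD ⇒ C = (1/7, 11/21)
3. E is the midpoint of HW ⇒ E = (1/2, 0)
4. R lies on line CH with CR:RH = 5:2 ⇒ R = (37/49, 22/147)
5. A is the midpoint of RW ⇒ A = (37/98, 11/147)
2·[RED] = -97/294, 2·[CAR] = 55/294
[RED]:[CAR] = -97/294:55/294 = -97/55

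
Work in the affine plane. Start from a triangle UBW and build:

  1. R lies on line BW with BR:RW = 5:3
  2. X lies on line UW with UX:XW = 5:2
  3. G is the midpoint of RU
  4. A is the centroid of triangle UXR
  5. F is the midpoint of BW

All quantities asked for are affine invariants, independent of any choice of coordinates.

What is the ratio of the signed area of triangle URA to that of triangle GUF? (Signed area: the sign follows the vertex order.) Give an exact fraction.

[URA]:[GUF] = 10/7

Set U = (0, 0), B = (1, 0), W = (0, 1); any affine frame gives the same invariant.
1. R lies on line BW with BR:RW = 5:3 ⇒ R = (3/8, 5/8)
2. X lies on line UW with UX:XW = 5:2 ⇒ X = (0, 5/7)
3. G is the midpoint of RU ⇒ G = (3/16, 5/16)
4. A is the centroid of triangle UXR ⇒ A = (1/8, 25/56)
5. F is the midpoint of BW ⇒ F = (1/2, 1/2)
2·[URA] = 5/56, 2·[GUF] = 1/16
[URA]:[GUF] = 5/56:1/16 = 10/7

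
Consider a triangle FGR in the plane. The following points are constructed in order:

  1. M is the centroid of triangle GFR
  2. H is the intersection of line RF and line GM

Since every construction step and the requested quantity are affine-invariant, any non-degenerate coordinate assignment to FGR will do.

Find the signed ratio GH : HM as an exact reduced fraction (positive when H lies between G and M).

GH:HM = -3

Choose coordinates F = (0, 0), G = (1, 0), R = (0, 1).
1. M is the centroid of triangle GFR ⇒ M = (1/3, 1/3)
2. H is the intersection of line RF and line GM ⇒ H = (0, 1/2)
H = G + t·(M−G) with t = 3/2, so GH:HM = t:(1−t) = 3/2:-1/2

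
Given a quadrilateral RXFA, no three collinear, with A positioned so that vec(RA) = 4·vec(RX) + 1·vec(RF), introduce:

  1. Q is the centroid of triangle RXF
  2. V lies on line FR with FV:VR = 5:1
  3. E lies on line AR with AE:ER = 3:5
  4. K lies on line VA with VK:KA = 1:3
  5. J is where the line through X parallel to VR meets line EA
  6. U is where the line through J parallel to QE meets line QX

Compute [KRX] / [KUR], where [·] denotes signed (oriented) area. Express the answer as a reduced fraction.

Assign R = (0, 0), X = (1, 0), F = (0, 1), A = (4, 1) — the answer is frame-independent, so this choice is without loss of generality.
1. Q is the centroid of triangle RXF ⇒ Q = (1/3, 1/3)
2. V lies on line FR with FV:VR = 5:1 ⇒ V = (0, 1/6)
3. E lies on line AR with AE:ER = 3:5 ⇒ E = (5/2, 5/8)
4. K lies on line VA with VK:KA = 1:3 ⇒ K = (1, 3/8)
5. J is where the line through X parallel to VR meets line EA ⇒ J = (1, 1/4)
6. U is where the line through J parallel to QE meets line QX ⇒ U = (20/33, 13/66)
2·[KRX] = 3/8, 2·[KUR] = -1/33
[KRX]:[KUR] = 3/8:-1/33 = -99/8

[KRX]:[KUR] = -99/8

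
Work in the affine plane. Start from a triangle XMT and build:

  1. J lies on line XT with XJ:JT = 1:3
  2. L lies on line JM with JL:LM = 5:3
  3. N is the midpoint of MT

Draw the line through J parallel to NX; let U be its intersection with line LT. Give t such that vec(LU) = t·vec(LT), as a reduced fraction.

Work in coordinates with X = (0, 0), M = (1, 0), T = (0, 1).
1. J lies on line XT with XJ:JT = 1:3 ⇒ J = (0, 1/4)
2. L lies on line JM with JL:LM = 5:3 ⇒ L = (5/8, 3/32)
3. N is the midpoint of MT ⇒ N = (1/2, 1/2)
through J parallel to NX: direction (-1/2, -1/2); meets LT at U = (15/49, 109/196)
U = L + t·(T−L) with t = 25/49

t = 25/49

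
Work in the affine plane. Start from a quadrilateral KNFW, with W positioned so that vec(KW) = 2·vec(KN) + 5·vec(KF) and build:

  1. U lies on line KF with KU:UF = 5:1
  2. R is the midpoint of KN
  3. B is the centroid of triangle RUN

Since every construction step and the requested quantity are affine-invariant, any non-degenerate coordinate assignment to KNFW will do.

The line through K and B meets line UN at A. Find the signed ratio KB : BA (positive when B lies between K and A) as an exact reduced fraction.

Set K = (0, 0), N = (1, 0), F = (0, 1), W = (2, 5); any affine frame gives the same invariant.
1. U lies on line KF with KU:UF = 5:1 ⇒ U = (0, 5/6)
2. R is the midpoint of KN ⇒ R = (1/2, 0)
3. B is the centroid of triangle RUN ⇒ B = (1/2, 5/18)
line KB meets UN at A = (3/5, 1/3)
B = K + t·(A−K) with t = 5/6, so KB:BA = 5/6:1/6

KB:BA = 5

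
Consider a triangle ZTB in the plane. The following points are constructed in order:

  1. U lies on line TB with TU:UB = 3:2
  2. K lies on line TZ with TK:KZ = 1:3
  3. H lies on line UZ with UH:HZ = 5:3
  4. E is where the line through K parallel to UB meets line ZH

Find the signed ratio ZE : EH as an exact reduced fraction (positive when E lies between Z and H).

ZE:EH = -2

Choose coordinates Z = (0, 0), T = (1, 0), B = (0, 1).
1. U lies on line TB with TU:UB = 3:2 ⇒ U = (2/5, 3/5)
2. K lies on line TZ with TK:KZ = 1:3 ⇒ K = (3/4, 0)
3. H lies on line UZ with UH:HZ = 5:3 ⇒ H = (3/20, 9/40)
4. E is where the line through K parallel to UB meets line ZH ⇒ E = (3/10, 9/20)
E = Z + t·(H−Z) with t = 2, so ZE:EH = t:(1−t) = 2:-1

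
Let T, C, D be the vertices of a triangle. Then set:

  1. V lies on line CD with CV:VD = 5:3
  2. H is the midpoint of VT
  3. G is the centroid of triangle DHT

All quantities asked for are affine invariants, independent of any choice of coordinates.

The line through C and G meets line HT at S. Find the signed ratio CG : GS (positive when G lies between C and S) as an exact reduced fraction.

CG:GS = -6

Set T = (0, 0), C = (1, 0), D = (0, 1); any affine frame gives the same invariant.
1. V lies on line CD with CV:VD = 5:3 ⇒ V = (3/8, 5/8)
2. H is the midpoint of VT ⇒ H = (3/16, 5/16)
3. G is the centroid of triangle DHT ⇒ G = (1/16, 7/16)
line CG meets HT at S = (7/32, 35/96)
G = C + t·(S−C) with t = 6/5, so CG:GS = 6/5:-1/5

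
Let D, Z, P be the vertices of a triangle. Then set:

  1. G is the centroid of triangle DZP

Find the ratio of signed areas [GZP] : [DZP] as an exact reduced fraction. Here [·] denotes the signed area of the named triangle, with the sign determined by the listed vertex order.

Choose coordinates D = (0, 0), Z = (1, 0), P = (0, 1).
1. G is the centroid of triangle DZP ⇒ G = (1/3, 1/3)
2·[GZP] = 1/3, 2·[DZP] = 1
[GZP]:[DZP] = 1/3:1 = 1/3

[GZP]:[DZP] = 1/3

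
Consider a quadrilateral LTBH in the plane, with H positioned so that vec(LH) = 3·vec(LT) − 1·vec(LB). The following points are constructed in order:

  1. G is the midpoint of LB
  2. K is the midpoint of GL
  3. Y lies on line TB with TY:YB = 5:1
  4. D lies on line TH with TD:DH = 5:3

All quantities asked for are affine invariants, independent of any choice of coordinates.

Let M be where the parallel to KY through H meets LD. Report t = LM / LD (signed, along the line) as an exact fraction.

t = 23/17

Set L = (0, 0), T = (1, 0), B = (0, 1), H = (3, -1); any affine frame gives the same invariant.
1. G is the midpoint of LB ⇒ G = (0, 1/2)
2. K is the midpoint of GL ⇒ K = (0, 1/4)
3. Y lies on line TB with TY:YB = 5:1 ⇒ Y = (1/6, 5/6)
4. D lies on line TH with TD:DH = 5:3 ⇒ D = (9/4, -5/8)
through H parallel to KY: direction (1/6, 7/12); meets LD at M = (207/68, -115/136)
M = L + t·(D−L) with t = 23/17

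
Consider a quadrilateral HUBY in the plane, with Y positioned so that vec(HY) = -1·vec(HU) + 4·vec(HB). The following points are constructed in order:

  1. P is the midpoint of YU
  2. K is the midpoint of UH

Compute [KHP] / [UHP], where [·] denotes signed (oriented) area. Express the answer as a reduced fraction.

[KHP]:[UHP] = 1/2

Set H = (0, 0), U = (1, 0), B = (0, 1), Y = (-1, 4); any affine frame gives the same invariant.
1. P is the midpoint of YU ⇒ P = (0, 2)
2. K is the midpoint of UH ⇒ K = (1/2, 0)
2·[KHP] = -1, 2·[UHP] = -2
[KHP]:[UHP] = -1:-2 = 1/2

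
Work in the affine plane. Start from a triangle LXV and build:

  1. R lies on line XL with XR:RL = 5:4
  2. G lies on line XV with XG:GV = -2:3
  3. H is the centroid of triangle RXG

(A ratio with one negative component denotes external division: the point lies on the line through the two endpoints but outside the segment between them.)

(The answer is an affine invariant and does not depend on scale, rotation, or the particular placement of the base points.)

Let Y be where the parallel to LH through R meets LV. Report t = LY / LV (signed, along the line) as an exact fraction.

t = 1/5

Choose coordinates L = (0, 0), X = (1, 0), V = (0, 1).
1. R lies on line XL with XR:RL = 5:4 ⇒ R = (4/9, 0)
2. G lies on line XV with XG:GV = -2:3 ⇒ G = (3, -2)
3. H is the centroid of triangle RXG ⇒ H = (40/27, -2/3)
through R parallel to LH: direction (40/27, -2/3); meets LV at Y = (0, 1/5)
Y = L + t·(V−L) with t = 1/5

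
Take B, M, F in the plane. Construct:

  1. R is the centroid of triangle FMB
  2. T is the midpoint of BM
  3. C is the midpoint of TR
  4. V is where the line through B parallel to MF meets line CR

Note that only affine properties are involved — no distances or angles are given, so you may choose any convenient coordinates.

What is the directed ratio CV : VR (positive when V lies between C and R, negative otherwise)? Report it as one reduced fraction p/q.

Assign B = (0, 0), M = (1, 0), F = (0, 1) — the answer is frame-independent, so this choice is without loss of generality.
1. R is the centroid of triangle FMB ⇒ R = (1/3, 1/3)
2. T is the midpoint of BM ⇒ T = (1/2, 0)
3. C is the midpoint of TR ⇒ C = (5/12, 1/6)
4. V is where the line through B parallel to MF meets line CR ⇒ V = (1, -1)
V = C + t·(R−C) with t = -7, so CV:VR = t:(1−t) = -7:8

CV:VR = -7/8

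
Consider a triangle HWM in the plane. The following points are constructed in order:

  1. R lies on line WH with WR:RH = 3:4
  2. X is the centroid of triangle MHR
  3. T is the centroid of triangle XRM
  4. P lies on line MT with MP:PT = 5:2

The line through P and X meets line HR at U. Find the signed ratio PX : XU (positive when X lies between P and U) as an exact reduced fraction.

PX:XU = 17/21

Work in coordinates with H = (0, 0), W = (1, 0), M = (0, 1).
1. R lies on line WH with WR:RH = 3:4 ⇒ R = (4/7, 0)
2. X is the centroid of triangle MHR ⇒ X = (4/21, 1/3)
3. T is the centroid of triangle XRM ⇒ T = (16/63, 4/9)
4. P lies on line MT with MP:PT = 5:2 ⇒ P = (80/441, 38/63)
line PX meets HR at U = (24/119, 0)
X = P + t·(U−P) with t = 17/38, so PX:XU = 17/38:21/38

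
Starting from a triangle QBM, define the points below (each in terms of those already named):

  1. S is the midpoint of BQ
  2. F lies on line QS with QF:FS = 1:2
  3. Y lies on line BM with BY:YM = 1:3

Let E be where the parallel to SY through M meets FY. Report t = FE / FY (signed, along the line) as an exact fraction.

t = -7/2

Work in coordinates with Q = (0, 0), B = (1, 0), M = (0, 1).
1. S is the midpoint of BQ ⇒ S = (1/2, 0)
2. F lies on line QS with QF:FS = 1:2 ⇒ F = (1/6, 0)
3. Y lies on line BM with BY:YM = 1:3 ⇒ Y = (3/4, 1/4)
through M parallel to SY: direction (1/4, 1/4); meets FY at E = (-15/8, -7/8)
E = F + t·(Y−F) with t = -7/2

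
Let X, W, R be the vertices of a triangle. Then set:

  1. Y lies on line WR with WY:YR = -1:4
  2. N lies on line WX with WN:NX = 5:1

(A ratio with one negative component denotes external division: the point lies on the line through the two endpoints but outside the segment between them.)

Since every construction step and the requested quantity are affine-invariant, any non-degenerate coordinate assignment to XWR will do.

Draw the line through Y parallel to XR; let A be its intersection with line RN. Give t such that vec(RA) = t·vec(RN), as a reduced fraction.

Assign X = (0, 0), W = (1, 0), R = (0, 1) — the answer is frame-independent, so this choice is without loss of generality.
1. Y lies on line WR with WY:YR = -1:4 ⇒ Y = (4/3, -1/3)
2. N lies on line WX with WN:NX = 5:1 ⇒ N = (1/6, 0)
through Y parallel to XR: direction (0, 1); meets RN at A = (4/3, -7)
A = R + t·(N−R) with t = 8

t = 8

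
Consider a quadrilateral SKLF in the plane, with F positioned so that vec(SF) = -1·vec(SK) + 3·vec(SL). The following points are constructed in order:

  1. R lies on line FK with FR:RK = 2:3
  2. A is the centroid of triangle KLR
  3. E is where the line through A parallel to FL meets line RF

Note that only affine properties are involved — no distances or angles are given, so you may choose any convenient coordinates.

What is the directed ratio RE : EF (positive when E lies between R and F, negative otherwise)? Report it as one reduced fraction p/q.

RE:EF = -1/7

Assign S = (0, 0), K = (1, 0), L = (0, 1), F = (-1, 3) — the answer is frame-independent, so this choice is without loss of generality.
1. R lies on line FK with FR:RK = 2:3 ⇒ R = (-1/5, 9/5)
2. A is the centroid of triangle KLR ⇒ A = (4/15, 14/15)
3. E is where the line through A parallel to FL meets line RF ⇒ E = (-1/15, 8/5)
E = R + t·(F−R) with t = -1/6, so RE:EF = t:(1−t) = -1/6:7/6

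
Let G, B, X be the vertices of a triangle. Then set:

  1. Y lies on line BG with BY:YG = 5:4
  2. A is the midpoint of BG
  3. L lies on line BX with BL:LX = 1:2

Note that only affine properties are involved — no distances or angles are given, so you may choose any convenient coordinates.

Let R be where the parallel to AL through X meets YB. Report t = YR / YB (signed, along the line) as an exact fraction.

t = -17/10

Work in coordinates with G = (0, 0), B = (1, 0), X = (0, 1).
1. Y lies on line BG with BY:YG = 5:4 ⇒ Y = (4/9, 0)
2. A is the midpoint of BG ⇒ A = (1/2, 0)
3. L lies on line BX with BL:LX = 1:2 ⇒ L = (2/3, 1/3)
through X parallel to AL: direction (1/6, 1/3); meets YB at R = (-1/2, 0)
R = Y + t·(B−Y) with t = -17/10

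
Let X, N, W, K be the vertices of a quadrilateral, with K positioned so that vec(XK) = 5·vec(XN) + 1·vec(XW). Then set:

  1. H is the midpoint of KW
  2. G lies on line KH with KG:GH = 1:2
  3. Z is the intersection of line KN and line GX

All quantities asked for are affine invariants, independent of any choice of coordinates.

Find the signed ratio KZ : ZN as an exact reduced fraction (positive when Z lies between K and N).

Set X = (0, 0), N = (1, 0), W = (0, 1), K = (5, 1); any affine frame gives the same invariant.
1. H is the midpoint of KW ⇒ H = (5/2, 1)
2. G lies on line KH with KG:GH = 1:2 ⇒ G = (25/6, 1)
3. Z is the intersection of line KN and line GX ⇒ Z = (25, 6)
Z = K + t·(N−K) with t = -5, so KZ:ZN = t:(1−t) = -5:6

KZ:ZN = -5/6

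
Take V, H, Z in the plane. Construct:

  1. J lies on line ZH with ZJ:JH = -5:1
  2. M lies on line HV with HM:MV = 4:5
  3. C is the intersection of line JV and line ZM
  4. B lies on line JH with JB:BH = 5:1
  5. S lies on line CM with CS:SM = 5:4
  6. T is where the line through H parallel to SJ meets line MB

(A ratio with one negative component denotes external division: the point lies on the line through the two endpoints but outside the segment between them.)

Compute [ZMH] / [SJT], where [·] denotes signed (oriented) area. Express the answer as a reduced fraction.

Choose coordinates V = (0, 0), H = (1, 0), Z = (0, 1).
1. J lies on line ZH with ZJ:JH = -5:1 ⇒ J = (5/4, -1/4)
2. M lies on line HV with HM:MV = 4:5 ⇒ M = (5/9, 0)
3. C is the intersection of line JV and line ZM ⇒ C = (5/8, -1/8)
4. B lies on line JH with JB:BH = 5:1 ⇒ B = (25/24, -1/24)
5. S lies on line CM with CS:SM = 5:4 ⇒ S = (95/162, -1/18)
6. T is where the line through H parallel to SJ meets line MB ⇒ T = (277/234, -7/130)
2·[ZMH] = 4/9, 2·[SJT] = 19/162
[ZMH]:[SJT] = 4/9:19/162 = 72/19

[ZMH]:[SJT] = 72/19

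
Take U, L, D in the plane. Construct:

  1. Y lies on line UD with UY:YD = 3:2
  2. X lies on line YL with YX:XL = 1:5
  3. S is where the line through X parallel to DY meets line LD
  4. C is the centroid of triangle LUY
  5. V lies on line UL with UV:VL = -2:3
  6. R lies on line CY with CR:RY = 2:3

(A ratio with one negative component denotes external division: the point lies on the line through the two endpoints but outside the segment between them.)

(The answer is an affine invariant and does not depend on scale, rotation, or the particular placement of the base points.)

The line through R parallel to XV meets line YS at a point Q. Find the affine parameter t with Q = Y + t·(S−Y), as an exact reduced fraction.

t = -279/190

Choose coordinates U = (0, 0), L = (1, 0), D = (0, 1).
1. Y lies on line UD with UY:YD = 3:2 ⇒ Y = (0, 3/5)
2. X lies on line YL with YX:XL = 1:5 ⇒ X = (1/6, 1/2)
3. S is where the line through X parallel to DY meets line LD ⇒ S = (1/6, 5/6)
4. C is the centroid of triangle LUY ⇒ C = (1/3, 1/5)
5. V lies on line UL with UV:VL = -2:3 ⇒ V = (-2, 0)
6. R lies on line CY with CR:RY = 2:3 ⇒ R = (1/5, 9/25)
through R parallel to XV: direction (-13/6, -1/2); meets YS at Q = (-93/380, 489/1900)
Q = Y + t·(S−Y) with t = -279/190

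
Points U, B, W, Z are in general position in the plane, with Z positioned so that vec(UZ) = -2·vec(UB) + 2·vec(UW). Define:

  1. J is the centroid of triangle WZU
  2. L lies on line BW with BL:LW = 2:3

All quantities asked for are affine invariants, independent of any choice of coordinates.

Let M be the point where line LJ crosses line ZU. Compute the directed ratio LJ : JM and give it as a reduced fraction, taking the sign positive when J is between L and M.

LJ:JM = 2

Choose coordinates U = (0, 0), B = (1, 0), W = (0, 1), Z = (-2, 2).
1. J is the centroid of triangle WZU ⇒ J = (-2/3, 1)
2. L lies on line BW with BL:LW = 2:3 ⇒ L = (3/5, 2/5)
line LJ meets ZU at M = (-13/10, 13/10)
J = L + t·(M−L) with t = 2/3, so LJ:JM = 2/3:1/3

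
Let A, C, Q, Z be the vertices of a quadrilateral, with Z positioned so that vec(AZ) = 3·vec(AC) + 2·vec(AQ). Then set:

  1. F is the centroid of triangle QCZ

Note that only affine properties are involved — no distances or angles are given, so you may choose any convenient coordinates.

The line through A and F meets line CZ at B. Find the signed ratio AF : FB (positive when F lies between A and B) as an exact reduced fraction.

Work in coordinates with A = (0, 0), C = (1, 0), Q = (0, 1), Z = (3, 2).
1. F is the centroid of triangle QCZ ⇒ F = (4/3, 1)
line AF meets CZ at B = (4, 3)
F = A + t·(B−A) with t = 1/3, so AF:FB = 1/3:2/3

AF:FB = 1/2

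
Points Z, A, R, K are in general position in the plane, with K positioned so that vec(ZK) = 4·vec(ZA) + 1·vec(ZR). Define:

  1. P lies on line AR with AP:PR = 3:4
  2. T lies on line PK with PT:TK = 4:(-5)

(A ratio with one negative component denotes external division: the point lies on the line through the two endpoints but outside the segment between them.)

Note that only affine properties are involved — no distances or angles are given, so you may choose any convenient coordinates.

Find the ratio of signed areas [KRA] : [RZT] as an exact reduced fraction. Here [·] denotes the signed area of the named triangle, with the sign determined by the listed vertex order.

Set Z = (0, 0), A = (1, 0), R = (0, 1), K = (4, 1); any affine frame gives the same invariant.
1. P lies on line AR with AP:PR = 3:4 ⇒ P = (4/7, 3/7)
2. T lies on line PK with PT:TK = 4:(-5) ⇒ T = (-92/7, -13/7)
2·[KRA] = 4, 2·[RZT] = -92/7
[KRA]:[RZT] = 4:-92/7 = -7/23

[KRA]:[RZT] = -7/23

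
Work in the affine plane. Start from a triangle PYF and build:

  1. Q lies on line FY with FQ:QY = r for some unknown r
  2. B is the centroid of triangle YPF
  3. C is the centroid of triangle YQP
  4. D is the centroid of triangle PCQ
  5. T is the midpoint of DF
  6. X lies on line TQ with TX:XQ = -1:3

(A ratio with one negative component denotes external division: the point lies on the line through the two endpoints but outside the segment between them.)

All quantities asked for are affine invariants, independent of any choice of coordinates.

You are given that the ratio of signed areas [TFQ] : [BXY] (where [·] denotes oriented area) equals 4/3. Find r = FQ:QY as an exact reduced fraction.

r = 3

Choose coordinates P = (0, 0), Y = (1, 0), F = (0, 1).
1. With FQ:QY = r, write λ = r/(r+1) so Q = F + λ·(Y−F); Q is affine-linear in λ
2. B is the centroid of triangle YPF ⇒ B = (1/3, 1/3)
3. C is the centroid of triangle YQP ⇒ C is an affine combination of earlier points and hence also affine-linear in λ
4. D is the centroid of triangle PCQ ⇒ D is an affine combination of earlier points and hence also affine-linear in λ
5. T is the midpoint of DF ⇒ T is an affine combination of earlier points and hence also affine-linear in λ
6. X lies on line TQ with TX:XQ = -1:3 ⇒ X is an affine combination of earlier points and hence also affine-linear in λ
Every point depending on Q is an affine combination of Q and λ-independent points, so each such coordinate is linear in λ; the λ² term in each signed area is a multiple of (Y−F)×(Y−F) = 0, so 2·[TFQ] and 2·[BXY] are each linear in λ. Evaluating at λ=0 and λ=1:
  2·[TFQ] = -2/9·λ,   2·[BXY] = -1/18·λ − 1/12
So [TFQ]:[BXY] = (-2/9·λ) / (-1/18·λ − 1/12). Setting this equal to 4/3:
  -2/9·λ = 4/3·(-1/18·λ − 1/12)  ⇒  λ = 3/4
Then r = λ/(1−λ) = (3/4)/(1/4) = 3. Check: with r = 3, Q = (3/4, 1/4) and [TFQ]:[BXY] = 4/3 as required.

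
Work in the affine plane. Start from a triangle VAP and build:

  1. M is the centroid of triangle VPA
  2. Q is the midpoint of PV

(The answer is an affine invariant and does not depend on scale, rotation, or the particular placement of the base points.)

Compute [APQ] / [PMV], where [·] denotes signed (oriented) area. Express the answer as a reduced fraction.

Choose coordinates V = (0, 0), A = (1, 0), P = (0, 1).
1. M is the centroid of triangle VPA ⇒ M = (1/3, 1/3)
2. Q is the midpoint of PV ⇒ Q = (0, 1/2)
2·[APQ] = 1/2, 2·[PMV] = -1/3
[APQ]:[PMV] = 1/2:-1/3 = -3/2

[APQ]:[PMV] = -3/2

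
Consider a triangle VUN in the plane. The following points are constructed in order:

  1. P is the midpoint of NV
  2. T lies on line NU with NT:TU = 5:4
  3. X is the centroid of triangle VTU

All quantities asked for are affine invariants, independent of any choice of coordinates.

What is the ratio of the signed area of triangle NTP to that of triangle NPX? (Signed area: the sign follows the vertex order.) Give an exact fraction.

[NTP]:[NPX] = -15/14

Choose coordinates V = (0, 0), U = (1, 0), N = (0, 1).
1. P is the midpoint of NV ⇒ P = (0, 1/2)
2. T lies on line NU with NT:TU = 5:4 ⇒ T = (5/9, 4/9)
3. X is the centroid of triangle VTU ⇒ X = (14/27, 4/27)
2·[NTP] = -5/18, 2·[NPX] = 7/27
[NTP]:[NPX] = -5/18:7/27 = -15/14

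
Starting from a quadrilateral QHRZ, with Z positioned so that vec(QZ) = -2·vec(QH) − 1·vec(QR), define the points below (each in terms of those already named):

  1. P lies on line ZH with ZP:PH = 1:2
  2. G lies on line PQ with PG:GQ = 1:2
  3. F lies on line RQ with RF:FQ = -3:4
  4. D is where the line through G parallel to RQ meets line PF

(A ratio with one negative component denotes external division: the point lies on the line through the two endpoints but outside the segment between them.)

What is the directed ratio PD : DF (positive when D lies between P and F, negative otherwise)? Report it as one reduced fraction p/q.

Set Q = (0, 0), H = (1, 0), R = (0, 1), Z = (-2, -1); any affine frame gives the same invariant.
1. P lies on line ZH with ZP:PH = 1:2 ⇒ P = (-1, -2/3)
2. G lies on line PQ with PG:GQ = 1:2 ⇒ G = (-2/3, -4/9)
3. F lies on line RQ with RF:FQ = -3:4 ⇒ F = (0, 4)
4. D is where the line through G parallel to RQ meets line PF ⇒ D = (-2/3, 8/9)
D = P + t·(F−P) with t = 1/3, so PD:DF = t:(1−t) = 1/3:2/3

PD:DF = 1/2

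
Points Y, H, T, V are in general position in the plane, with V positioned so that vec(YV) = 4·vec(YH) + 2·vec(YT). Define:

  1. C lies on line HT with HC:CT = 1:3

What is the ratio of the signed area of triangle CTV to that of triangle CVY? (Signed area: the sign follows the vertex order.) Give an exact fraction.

[CTV]:[CVY] = -15/2

Work in coordinates with Y = (0, 0), H = (1, 0), T = (0, 1), V = (4, 2).
1. C lies on line HT with HC:CT = 1:3 ⇒ C = (3/4, 1/4)
2·[CTV] = -15/4, 2·[CVY] = 1/2
[CTV]:[CVY] = -15/4:1/2 = -15/2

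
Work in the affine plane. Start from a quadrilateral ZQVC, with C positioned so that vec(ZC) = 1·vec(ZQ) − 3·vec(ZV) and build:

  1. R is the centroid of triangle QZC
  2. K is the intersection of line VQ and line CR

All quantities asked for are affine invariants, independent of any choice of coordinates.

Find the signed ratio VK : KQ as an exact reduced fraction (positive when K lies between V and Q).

VK:KQ = 2/3

Assign Z = (0, 0), Q = (1, 0), V = (0, 1), C = (1, -3) — the answer is frame-independent, so this choice is without loss of generality.
1. R is the centroid of triangle QZC ⇒ R = (2/3, -1)
2. K is the intersection of line VQ and line CR ⇒ K = (2/5, 3/5)
K = V + t·(Q−V) with t = 2/5, so VK:KQ = t:(1−t) = 2/5:3/5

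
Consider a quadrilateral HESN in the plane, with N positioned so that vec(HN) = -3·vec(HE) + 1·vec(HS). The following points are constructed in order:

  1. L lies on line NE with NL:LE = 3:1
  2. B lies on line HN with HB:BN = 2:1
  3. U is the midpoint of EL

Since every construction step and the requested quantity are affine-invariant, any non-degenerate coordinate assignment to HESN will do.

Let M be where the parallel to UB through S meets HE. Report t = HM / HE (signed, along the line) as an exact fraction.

Set H = (0, 0), E = (1, 0), S = (0, 1), N = (-3, 1); any affine frame gives the same invariant.
1. L lies on line NE with NL:LE = 3:1 ⇒ L = (0, 1/4)
2. B lies on line HN with HB:BN = 2:1 ⇒ B = (-2, 2/3)
3. U is the midpoint of EL ⇒ U = (1/2, 1/8)
through S parallel to UB: direction (-5/2, 13/24); meets HE at M = (60/13, 0)
M = H + t·(E−H) with t = 60/13

t = 60/13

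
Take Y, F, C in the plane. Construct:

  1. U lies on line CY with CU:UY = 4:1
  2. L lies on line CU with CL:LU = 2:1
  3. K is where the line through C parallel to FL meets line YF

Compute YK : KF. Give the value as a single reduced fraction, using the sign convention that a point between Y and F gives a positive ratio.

Assign Y = (0, 0), F = (1, 0), C = (0, 1) — the answer is frame-independent, so this choice is without loss of generality.
1. U lies on line CY with CU:UY = 4:1 ⇒ U = (0, 1/5)
2. L lies on line CU with CL:LU = 2:1 ⇒ L = (0, 7/15)
3. K is where the line through C parallel to FL meets line YF ⇒ K = (15/7, 0)
K = Y + t·(F−Y) with t = 15/7, so YK:KF = t:(1−t) = 15/7:-8/7

YK:KF = -15/8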